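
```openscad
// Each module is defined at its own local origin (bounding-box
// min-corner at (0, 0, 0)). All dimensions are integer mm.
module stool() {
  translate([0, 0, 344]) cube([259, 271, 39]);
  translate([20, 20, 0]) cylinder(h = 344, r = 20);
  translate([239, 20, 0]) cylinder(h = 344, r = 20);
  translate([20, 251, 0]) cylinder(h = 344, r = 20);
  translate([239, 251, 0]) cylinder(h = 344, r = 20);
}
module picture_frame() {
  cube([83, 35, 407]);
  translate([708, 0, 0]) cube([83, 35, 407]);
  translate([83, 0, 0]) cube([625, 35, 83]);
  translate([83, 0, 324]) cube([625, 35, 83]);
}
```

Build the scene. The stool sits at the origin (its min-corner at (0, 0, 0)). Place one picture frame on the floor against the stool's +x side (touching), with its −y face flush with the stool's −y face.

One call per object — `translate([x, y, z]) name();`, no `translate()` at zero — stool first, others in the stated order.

stool();
translate([259, 0, 0]) picture_frame();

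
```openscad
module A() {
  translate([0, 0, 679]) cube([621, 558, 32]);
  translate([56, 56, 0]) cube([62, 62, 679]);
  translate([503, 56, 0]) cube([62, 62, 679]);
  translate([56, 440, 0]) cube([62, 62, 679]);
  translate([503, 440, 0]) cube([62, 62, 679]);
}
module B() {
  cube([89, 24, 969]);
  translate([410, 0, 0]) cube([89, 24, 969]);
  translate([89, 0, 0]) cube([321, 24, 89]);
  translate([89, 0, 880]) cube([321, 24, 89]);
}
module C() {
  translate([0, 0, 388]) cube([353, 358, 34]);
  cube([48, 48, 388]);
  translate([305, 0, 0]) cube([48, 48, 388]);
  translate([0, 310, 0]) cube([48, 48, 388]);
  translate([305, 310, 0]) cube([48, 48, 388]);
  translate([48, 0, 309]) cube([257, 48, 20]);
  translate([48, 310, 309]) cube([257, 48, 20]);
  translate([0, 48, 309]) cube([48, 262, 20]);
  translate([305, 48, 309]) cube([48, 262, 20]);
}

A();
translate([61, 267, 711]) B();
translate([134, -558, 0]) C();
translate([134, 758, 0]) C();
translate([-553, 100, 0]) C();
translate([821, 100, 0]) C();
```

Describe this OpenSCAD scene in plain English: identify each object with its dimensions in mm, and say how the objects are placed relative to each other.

A is a table: top 621 mm (x) × 558 mm (y), 32 mm thick, upper face at z = 711 mm, on four 62×62 mm square legs, each inset 56 mm from the nearest pair of top edges, running from z = 0 to the bottom of the top.

B is a rectangular picture frame lying in the x–z plane (depth along y). The opening is 321 mm wide (x) by 791 mm tall (z), surrounded by a border 89 mm wide on all four sides. The frame is 24 mm deep and is made of two full-height vertical stiles with two horizontal rails fitted between them.

C is a four-legged stool. The seat is 353×358 mm, 34 mm thick, top at z = 422 mm. It stands on four square legs, each 48×48 mm in cross-section, from z = 0 to the seat underside, each flush with a corner of the seat. Four stretchers, 48 mm wide and 20 mm tall, connect adjacent legs with their undersides at z = 309 mm, each running between the inner faces of the legs it joins and aligned with the legs' outer faces on the other axis.

The picture frame is on top of the table, centred. Four stools sit around the table at the −y, +y, −x, +x sides.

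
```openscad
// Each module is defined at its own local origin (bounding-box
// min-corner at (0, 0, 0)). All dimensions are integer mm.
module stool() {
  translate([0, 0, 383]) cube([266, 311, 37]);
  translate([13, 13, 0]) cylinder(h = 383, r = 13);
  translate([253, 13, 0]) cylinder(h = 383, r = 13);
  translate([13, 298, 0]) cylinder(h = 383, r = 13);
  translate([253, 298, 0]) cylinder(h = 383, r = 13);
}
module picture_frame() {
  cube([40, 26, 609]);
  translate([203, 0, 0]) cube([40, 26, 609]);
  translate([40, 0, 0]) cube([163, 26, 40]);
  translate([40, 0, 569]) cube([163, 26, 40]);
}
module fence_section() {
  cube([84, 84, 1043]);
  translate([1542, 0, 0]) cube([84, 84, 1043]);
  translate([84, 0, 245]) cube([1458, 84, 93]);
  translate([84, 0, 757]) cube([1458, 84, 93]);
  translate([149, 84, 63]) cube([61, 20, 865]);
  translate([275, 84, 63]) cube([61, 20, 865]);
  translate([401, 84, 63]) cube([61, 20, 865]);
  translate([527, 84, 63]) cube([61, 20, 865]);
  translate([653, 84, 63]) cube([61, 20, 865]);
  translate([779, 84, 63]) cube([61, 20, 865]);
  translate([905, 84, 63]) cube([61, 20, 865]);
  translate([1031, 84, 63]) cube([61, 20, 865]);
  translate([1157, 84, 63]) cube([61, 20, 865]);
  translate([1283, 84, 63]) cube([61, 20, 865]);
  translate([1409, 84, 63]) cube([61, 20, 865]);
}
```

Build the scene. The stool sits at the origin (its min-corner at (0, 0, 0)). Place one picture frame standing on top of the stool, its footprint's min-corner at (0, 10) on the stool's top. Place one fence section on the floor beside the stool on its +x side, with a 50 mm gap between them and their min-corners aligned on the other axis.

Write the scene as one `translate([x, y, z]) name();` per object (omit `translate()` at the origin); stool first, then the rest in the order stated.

stool();
translate([0, 10, 420]) picture_frame();
translate([316, 0, 0]) fence_section();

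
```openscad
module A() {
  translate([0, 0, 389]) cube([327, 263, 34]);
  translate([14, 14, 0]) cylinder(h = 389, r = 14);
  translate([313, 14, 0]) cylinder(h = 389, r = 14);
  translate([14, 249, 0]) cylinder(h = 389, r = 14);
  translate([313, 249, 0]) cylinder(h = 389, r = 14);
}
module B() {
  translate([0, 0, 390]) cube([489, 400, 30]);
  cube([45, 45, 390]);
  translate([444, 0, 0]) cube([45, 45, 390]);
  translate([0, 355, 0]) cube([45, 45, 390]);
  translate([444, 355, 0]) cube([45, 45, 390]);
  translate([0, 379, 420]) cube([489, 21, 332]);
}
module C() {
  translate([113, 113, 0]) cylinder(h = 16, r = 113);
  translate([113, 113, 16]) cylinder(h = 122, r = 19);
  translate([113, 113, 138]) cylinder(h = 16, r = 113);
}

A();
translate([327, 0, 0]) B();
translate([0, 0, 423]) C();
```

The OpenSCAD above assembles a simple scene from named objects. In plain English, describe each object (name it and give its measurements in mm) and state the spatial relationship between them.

A is a simple wooden stool: a rectangular seat 327 mm (x) by 263 mm (y), 34 mm thick, top face at z = 423 mm, on four round legs, each 28 mm in diameter. The legs rest on z = 0, each leg's axis is inset half a diameter from the nearest pair of seat edges (so the leg's bounding box is flush with the corner).

B is a chair. The seat is a 489×400×30 mm slab with its top at z = 420 mm, on four 45×45 mm corner legs (flush with the seat edges, standing on z = 0). A flat backrest 21 mm thick, 332 mm tall, spans the full seat width and rises from the seat top along its +y edge, rear face flush with the rear of the seat.

C is a spool: two coaxial disc flanges of radius 113 mm and thickness 16 mm, joined by a core cylinder of radius 19 mm and height 122 mm. The lower flange rests on z = 0 and the three cylinders share a vertical axis.

The chair is against the stool's +x side, with their −y faces flush. The spool is on top of the stool.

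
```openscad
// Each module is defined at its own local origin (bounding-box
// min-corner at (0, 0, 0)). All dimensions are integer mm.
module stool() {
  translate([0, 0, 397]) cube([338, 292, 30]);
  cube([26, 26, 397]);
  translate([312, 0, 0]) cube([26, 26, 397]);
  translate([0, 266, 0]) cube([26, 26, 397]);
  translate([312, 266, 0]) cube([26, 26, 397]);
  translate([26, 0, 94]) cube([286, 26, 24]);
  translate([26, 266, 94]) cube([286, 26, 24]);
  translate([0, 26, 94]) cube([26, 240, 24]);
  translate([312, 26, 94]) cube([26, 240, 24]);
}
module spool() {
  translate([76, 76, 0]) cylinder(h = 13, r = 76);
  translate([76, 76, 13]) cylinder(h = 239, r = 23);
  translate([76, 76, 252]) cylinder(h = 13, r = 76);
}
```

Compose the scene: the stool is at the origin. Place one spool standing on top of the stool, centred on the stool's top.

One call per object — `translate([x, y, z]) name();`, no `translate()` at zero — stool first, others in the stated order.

stool();
translate([93, 70, 427]) spool();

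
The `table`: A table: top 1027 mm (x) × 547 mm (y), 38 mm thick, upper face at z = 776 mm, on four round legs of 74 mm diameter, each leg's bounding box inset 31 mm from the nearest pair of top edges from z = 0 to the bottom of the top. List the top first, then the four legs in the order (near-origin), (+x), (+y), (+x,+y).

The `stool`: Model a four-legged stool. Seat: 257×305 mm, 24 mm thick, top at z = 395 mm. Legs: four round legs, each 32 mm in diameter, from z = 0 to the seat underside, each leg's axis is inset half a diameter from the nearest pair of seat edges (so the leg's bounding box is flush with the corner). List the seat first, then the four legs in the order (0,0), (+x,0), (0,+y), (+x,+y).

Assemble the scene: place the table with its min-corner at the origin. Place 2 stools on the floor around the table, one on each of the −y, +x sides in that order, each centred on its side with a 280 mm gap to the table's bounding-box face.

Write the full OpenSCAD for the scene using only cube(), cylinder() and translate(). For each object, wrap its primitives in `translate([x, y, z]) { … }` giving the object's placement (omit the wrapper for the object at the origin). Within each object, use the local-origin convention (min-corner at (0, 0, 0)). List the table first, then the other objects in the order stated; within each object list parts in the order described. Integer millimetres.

translate([0, 0, 738]) cube([1027, 547, 38]);
translate([68, 68, 0]) cylinder(h = 738, r = 37);
translate([959, 68, 0]) cylinder(h = 738, r = 37);
translate([68, 479, 0]) cylinder(h = 738, r = 37);
translate([959, 479, 0]) cylinder(h = 738, r = 37);
translate([385, -585, 0]) {
  translate([0, 0, 371]) cube([257, 305, 24]);
  translate([16, 16, 0]) cylinder(h = 371, r = 16);
  translate([241, 16, 0]) cylinder(h = 371, r = 16);
  translate([16, 289, 0]) cylinder(h = 371, r = 16);
  translate([241, 289, 0]) cylinder(h = 371, r = 16);
}
translate([1307, 121, 0]) {
  translate([0, 0, 371]) cube([257, 305, 24]);
  translate([16, 16, 0]) cylinder(h = 371, r = 16);
  translate([241, 16, 0]) cylinder(h = 371, r = 16);
  translate([16, 289, 0]) cylinder(h = 371, r = 16);
  translate([241, 289, 0]) cylinder(h = 371, r = 16);
}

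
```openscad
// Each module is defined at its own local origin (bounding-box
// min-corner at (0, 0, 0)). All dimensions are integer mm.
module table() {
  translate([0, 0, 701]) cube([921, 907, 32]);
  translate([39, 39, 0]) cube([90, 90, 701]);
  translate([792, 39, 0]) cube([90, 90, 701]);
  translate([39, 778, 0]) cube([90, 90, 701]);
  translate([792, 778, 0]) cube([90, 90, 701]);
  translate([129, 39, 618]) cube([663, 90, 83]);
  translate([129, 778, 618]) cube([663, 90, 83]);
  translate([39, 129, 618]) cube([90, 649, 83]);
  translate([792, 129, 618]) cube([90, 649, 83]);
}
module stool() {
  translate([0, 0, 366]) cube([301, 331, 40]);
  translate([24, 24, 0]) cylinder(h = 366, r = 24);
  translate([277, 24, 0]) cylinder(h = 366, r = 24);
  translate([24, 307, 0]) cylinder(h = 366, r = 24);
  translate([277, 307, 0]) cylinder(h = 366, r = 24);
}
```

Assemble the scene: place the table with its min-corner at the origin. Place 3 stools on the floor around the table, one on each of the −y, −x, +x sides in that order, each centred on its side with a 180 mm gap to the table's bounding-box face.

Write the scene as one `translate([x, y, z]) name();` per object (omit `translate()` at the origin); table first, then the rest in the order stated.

table();
translate([310, -511, 0]) stool();
translate([-481, 288, 0]) stool();
translate([1101, 288, 0]) stool();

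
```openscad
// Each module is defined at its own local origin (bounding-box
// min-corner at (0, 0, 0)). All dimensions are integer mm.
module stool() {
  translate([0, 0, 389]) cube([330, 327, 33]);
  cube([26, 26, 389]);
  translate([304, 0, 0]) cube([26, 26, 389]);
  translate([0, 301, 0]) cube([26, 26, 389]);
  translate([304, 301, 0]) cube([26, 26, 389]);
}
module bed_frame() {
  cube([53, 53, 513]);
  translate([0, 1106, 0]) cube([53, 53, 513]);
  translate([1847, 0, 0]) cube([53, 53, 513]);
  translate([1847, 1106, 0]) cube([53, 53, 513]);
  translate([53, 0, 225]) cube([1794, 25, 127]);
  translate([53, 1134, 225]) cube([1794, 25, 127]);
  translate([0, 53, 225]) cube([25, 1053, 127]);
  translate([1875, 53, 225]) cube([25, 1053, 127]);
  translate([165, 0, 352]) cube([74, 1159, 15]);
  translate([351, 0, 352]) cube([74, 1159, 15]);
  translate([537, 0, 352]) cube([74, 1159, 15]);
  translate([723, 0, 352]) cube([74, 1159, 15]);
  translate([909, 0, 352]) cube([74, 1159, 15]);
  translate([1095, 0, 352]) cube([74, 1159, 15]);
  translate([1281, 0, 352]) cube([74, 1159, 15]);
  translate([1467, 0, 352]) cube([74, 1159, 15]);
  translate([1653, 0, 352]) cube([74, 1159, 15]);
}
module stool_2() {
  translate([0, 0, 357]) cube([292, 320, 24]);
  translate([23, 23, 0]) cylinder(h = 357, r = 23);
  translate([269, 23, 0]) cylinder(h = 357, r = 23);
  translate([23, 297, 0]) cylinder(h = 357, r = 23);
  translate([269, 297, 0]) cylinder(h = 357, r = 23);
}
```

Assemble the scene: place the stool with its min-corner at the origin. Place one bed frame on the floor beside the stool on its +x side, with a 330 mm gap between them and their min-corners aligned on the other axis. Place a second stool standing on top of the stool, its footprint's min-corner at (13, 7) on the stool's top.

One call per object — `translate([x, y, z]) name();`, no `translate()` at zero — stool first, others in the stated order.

stool();
translate([660, 0, 0]) bed_frame();
translate([13, 7, 422]) stool_2();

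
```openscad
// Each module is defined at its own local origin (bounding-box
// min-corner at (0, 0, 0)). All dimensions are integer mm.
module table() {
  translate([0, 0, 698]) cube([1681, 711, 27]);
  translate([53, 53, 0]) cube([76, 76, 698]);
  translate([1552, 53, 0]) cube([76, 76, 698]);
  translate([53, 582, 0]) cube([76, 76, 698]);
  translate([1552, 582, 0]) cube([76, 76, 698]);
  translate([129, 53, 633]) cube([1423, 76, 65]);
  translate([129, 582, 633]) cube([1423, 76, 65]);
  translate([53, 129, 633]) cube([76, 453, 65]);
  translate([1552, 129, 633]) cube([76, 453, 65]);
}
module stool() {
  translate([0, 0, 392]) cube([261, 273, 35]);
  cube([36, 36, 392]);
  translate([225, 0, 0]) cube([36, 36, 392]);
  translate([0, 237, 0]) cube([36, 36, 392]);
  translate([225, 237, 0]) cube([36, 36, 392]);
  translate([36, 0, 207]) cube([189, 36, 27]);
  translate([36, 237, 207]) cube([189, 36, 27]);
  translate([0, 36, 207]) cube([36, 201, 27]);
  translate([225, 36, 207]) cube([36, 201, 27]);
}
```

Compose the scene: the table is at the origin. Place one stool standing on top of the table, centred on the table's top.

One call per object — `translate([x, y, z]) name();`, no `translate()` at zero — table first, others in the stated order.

table();
translate([710, 219, 725]) stool();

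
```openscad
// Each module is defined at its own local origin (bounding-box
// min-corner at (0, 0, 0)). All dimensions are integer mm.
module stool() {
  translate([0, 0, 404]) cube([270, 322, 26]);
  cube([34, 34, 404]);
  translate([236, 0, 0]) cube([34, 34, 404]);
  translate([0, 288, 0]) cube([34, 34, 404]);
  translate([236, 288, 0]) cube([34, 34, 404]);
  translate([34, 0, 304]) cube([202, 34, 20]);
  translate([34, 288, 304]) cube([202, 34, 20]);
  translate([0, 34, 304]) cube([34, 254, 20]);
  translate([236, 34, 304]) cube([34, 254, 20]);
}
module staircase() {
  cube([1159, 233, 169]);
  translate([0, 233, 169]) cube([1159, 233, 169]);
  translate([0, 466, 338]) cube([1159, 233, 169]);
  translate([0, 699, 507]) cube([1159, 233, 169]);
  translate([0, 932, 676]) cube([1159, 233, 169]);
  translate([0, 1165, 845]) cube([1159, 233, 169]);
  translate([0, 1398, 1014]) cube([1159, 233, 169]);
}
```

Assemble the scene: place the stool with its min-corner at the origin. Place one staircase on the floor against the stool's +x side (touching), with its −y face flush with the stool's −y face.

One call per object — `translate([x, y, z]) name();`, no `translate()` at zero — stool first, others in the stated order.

stool();
translate([270, 0, 0]) staircase();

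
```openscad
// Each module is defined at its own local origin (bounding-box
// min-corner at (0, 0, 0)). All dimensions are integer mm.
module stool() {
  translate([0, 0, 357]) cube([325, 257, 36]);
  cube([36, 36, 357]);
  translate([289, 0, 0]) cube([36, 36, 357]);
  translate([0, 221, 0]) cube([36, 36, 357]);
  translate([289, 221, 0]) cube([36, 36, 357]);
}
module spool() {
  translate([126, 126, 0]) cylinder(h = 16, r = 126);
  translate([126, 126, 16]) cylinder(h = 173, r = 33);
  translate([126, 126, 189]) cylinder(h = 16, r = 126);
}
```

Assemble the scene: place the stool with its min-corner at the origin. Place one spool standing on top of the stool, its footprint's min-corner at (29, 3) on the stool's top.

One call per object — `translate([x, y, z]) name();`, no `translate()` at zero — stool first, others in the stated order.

stool();
translate([29, 3, 393]) spool();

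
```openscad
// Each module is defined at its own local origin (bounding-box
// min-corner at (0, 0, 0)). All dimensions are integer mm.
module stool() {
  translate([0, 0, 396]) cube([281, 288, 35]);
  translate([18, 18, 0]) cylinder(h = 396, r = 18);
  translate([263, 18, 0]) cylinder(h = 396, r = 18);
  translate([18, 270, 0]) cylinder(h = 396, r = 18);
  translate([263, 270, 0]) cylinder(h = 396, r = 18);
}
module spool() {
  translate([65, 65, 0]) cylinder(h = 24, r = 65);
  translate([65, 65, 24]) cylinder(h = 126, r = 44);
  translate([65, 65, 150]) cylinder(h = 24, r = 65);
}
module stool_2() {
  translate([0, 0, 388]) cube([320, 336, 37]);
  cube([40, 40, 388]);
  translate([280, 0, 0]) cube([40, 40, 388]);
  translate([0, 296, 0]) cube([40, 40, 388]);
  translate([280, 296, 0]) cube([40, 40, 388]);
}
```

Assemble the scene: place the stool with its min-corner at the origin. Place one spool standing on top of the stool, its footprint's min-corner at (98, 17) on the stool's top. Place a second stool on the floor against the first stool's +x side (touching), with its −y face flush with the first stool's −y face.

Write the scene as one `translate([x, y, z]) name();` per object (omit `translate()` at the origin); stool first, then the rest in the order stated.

stool();
translate([98, 17, 431]) spool();
translate([281, 0, 0]) stool_2();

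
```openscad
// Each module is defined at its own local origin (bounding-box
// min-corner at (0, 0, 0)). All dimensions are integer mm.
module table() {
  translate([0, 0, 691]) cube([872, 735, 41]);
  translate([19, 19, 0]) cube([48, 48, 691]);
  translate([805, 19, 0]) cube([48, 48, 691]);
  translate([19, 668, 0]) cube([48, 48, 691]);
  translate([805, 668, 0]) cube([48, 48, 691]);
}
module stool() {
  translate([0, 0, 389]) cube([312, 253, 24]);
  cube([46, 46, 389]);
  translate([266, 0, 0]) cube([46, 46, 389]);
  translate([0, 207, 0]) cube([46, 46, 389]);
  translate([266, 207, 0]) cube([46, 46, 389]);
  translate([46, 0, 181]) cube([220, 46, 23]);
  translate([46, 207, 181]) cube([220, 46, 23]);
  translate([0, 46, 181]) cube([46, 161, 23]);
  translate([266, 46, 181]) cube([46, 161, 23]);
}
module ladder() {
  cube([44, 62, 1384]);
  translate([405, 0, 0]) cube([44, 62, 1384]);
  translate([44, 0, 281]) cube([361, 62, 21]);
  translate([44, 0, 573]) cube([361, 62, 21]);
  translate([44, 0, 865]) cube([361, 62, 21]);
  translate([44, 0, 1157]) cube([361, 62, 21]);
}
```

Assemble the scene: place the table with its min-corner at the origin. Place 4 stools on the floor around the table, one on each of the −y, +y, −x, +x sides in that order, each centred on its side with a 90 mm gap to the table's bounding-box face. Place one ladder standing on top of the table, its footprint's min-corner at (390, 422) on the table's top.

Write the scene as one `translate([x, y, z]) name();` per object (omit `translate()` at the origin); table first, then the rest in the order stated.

table();
translate([280, -343, 0]) stool();
translate([280, 825, 0]) stool();
translate([-402, 241, 0]) stool();
translate([962, 241, 0]) stool();
translate([390, 422, 732]) ladder();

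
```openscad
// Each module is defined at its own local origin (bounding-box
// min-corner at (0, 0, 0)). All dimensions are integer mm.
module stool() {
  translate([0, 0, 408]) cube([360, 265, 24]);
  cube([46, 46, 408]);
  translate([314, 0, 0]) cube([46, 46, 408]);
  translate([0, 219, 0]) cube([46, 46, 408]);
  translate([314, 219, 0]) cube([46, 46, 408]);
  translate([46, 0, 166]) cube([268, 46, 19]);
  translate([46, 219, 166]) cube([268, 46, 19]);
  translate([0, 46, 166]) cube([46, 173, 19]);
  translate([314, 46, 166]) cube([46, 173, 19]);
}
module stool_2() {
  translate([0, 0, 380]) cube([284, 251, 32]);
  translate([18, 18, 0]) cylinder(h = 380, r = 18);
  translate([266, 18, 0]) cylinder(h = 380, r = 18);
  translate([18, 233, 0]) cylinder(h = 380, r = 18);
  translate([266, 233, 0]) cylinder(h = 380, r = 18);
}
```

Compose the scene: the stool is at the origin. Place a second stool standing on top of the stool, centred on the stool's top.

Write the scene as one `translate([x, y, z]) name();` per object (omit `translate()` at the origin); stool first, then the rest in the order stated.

stool();
translate([38, 7, 432]) stool_2();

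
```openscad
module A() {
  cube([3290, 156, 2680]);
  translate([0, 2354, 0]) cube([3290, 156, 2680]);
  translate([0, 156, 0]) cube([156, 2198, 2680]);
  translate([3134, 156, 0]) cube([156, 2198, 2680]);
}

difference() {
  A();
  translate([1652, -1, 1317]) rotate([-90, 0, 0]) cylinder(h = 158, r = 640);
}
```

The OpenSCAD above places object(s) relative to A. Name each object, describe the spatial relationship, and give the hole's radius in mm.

The subtracted cylinder has r = 640 mm.

A is a house frame. The house frame has a circular hole through its front wall. The hole's radius is 640 mm.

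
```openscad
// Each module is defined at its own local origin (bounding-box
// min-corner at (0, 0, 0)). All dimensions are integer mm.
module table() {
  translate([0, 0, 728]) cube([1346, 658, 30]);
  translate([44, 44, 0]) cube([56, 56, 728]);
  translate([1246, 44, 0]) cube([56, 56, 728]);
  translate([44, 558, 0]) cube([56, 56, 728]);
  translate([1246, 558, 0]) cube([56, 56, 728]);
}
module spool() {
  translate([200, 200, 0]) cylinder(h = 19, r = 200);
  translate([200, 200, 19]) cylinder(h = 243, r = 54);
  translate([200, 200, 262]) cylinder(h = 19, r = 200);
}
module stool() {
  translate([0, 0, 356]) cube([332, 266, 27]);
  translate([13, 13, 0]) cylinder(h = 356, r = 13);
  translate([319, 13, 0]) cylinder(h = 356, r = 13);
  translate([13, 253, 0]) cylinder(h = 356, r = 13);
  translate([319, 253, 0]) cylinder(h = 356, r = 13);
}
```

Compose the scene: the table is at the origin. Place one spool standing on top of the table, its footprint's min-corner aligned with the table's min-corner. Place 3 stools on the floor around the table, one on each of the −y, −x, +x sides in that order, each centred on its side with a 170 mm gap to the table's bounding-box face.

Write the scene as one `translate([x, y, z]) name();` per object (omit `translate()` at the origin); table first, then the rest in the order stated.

table();
translate([0, 0, 758]) spool();
translate([507, -436, 0]) stool();
translate([-502, 196, 0]) stool();
translate([1516, 196, 0]) stool();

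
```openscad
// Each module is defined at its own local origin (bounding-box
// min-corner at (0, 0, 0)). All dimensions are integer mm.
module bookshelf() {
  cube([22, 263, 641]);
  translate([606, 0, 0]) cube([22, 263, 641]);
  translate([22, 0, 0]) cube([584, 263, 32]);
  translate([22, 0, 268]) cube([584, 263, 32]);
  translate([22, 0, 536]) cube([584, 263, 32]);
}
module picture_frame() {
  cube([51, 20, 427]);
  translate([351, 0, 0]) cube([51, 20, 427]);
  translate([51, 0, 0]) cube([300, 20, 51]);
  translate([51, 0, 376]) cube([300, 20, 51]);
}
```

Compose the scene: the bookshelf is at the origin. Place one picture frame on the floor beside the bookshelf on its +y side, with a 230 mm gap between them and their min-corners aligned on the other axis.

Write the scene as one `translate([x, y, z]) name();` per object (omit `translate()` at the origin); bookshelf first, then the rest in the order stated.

bookshelf();
translate([0, 493, 0]) picture_frame();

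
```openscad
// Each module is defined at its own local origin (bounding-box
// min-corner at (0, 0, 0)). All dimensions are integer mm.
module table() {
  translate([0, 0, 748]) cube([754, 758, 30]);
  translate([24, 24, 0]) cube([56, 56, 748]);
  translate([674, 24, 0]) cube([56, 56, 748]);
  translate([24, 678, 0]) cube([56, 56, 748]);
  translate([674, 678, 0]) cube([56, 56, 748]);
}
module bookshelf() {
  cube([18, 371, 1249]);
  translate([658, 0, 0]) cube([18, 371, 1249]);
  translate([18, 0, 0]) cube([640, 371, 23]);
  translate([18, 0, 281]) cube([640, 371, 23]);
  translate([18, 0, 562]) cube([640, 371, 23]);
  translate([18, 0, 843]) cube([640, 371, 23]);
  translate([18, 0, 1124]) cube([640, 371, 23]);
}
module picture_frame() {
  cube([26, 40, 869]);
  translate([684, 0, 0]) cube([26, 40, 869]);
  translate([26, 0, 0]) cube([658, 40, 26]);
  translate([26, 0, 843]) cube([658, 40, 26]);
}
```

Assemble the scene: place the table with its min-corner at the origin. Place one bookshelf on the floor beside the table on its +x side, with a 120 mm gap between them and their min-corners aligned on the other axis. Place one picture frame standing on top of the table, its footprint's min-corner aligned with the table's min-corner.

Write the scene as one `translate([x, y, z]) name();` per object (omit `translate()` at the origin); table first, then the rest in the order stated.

table();
translate([874, 0, 0]) bookshelf();
translate([0, 0, 778]) picture_frame();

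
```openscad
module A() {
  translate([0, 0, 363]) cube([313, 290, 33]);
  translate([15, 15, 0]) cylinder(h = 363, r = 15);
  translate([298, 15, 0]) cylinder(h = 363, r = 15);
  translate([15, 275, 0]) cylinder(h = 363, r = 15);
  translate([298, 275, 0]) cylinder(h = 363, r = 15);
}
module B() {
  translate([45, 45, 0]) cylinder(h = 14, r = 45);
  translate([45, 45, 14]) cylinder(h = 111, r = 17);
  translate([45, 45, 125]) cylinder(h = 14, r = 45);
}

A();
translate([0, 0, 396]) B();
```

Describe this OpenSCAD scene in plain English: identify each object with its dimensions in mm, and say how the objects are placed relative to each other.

A is a four-legged stool. The seat is 313×290 mm, 33 mm thick, top at z = 396 mm. It stands on four round legs, each 30 mm in diameter, from z = 0 to the seat underside, each leg's axis is inset half a diameter from the nearest pair of seat edges (so the leg's bounding box is flush with the corner).

B is a spool: two coaxial disc flanges of radius 45 mm and thickness 14 mm, joined by a core cylinder of radius 17 mm and height 111 mm. The lower flange rests on z = 0 and the three cylinders share a vertical axis.

The spool is on top of the stool.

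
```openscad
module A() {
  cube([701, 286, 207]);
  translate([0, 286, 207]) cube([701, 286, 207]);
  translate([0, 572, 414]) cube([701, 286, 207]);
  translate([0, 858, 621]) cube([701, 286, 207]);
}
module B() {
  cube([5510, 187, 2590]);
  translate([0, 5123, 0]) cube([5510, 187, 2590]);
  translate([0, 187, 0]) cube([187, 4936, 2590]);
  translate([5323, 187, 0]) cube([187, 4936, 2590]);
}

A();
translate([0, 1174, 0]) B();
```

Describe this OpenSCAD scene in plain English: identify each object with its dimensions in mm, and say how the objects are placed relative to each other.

A is a run of 4 identical solid stair steps. Each tread is 701×286 mm and each step block is 207 mm high. Step 1 rests on the floor; step k is offset from step 1 by (k−1)×286 mm in y and (k−1)×207 mm in z.

B is a box-shaped house frame (walls only): outside footprint 5510×5310 mm, wall height 2590 mm, wall thickness 187 mm. The two y-facing walls run the full x-width; the two x-facing walls fit between the inner faces of the y-facing walls.

The house frame is on the floor beside the staircase on its +y side.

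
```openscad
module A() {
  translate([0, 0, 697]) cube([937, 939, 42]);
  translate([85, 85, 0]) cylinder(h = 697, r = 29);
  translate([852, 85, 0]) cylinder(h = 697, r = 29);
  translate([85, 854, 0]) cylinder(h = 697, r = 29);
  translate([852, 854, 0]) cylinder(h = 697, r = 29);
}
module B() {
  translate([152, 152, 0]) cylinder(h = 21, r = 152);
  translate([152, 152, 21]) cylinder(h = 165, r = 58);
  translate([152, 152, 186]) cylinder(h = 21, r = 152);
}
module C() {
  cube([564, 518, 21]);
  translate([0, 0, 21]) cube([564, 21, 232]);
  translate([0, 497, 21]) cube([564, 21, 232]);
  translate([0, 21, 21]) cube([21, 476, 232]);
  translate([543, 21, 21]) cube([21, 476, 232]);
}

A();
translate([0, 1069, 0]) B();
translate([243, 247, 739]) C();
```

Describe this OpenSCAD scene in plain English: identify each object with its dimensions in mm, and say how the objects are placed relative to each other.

A is a table: top 937 mm (x) × 939 mm (y), 42 mm thick, upper face at z = 739 mm, on four round legs of 58 mm diameter, each leg's bounding box inset 56 mm from the nearest pair of top edges, running from z = 0 to the bottom of the top.

B is a spool: two coaxial disc flanges of radius 152 mm and thickness 21 mm, joined by a core cylinder of radius 58 mm and height 165 mm. The lower flange rests on z = 0 and the three cylinders share a vertical axis.

C is an open storage box with external size 564×518×253 mm and wall thickness 21 mm (the base is also 21 mm thick). The base covers the whole footprint; the four walls stand on the base, with the y-facing walls full-width and the x-facing walls fitting between their inner faces.

The spool is on the floor beside the table on its +y side. The open box is on top of the table.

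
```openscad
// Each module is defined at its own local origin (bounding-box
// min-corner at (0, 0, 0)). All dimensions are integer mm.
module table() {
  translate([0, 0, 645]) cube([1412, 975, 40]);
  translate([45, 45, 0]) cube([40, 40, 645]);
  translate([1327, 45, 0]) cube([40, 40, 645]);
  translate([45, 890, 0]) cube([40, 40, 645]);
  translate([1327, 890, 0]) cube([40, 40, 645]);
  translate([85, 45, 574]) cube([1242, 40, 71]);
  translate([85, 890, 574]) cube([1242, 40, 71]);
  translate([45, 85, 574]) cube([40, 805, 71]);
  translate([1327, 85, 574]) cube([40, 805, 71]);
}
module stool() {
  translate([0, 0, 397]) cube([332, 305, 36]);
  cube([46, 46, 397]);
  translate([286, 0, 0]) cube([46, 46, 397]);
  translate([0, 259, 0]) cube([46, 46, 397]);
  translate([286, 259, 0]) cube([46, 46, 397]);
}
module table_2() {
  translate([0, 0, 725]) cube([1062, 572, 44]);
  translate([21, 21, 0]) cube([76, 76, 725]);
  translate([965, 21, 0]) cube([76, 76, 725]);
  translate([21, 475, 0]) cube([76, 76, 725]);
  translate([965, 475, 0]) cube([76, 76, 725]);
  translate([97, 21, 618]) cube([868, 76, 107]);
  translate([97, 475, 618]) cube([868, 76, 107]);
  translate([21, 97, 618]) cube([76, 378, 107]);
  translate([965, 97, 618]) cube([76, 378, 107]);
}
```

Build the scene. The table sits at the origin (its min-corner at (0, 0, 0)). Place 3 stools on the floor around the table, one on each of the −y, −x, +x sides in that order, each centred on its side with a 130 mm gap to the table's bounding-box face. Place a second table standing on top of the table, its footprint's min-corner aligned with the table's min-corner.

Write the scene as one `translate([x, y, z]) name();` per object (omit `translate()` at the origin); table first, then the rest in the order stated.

table();
translate([540, -435, 0]) stool();
translate([-462, 335, 0]) stool();
translate([1542, 335, 0]) stool();
translate([0, 0, 685]) table_2();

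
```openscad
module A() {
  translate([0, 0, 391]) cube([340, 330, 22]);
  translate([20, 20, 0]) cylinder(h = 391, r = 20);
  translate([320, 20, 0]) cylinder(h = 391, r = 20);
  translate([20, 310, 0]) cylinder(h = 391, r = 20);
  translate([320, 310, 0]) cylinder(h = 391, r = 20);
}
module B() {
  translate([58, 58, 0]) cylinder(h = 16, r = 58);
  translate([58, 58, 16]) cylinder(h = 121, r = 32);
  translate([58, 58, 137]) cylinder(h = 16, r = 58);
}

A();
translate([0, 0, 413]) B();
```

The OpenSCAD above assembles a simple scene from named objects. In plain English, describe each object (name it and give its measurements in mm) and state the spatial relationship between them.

A is a four-legged stool. The seat is a 340×330×22 mm slab whose top surface is at z = 413 mm; four round legs, each 40 mm in diameter, run from the floor (z = 0) to the underside of the seat, each leg's axis is inset half a diameter from the nearest pair of seat edges (so the leg's bounding box is flush with the corner).

B is a spool: two coaxial disc flanges of radius 58 mm and thickness 16 mm, joined by a core cylinder of radius 32 mm and height 121 mm. The lower flange rests on z = 0 and the three cylinders share a vertical axis.

The spool is on top of the stool.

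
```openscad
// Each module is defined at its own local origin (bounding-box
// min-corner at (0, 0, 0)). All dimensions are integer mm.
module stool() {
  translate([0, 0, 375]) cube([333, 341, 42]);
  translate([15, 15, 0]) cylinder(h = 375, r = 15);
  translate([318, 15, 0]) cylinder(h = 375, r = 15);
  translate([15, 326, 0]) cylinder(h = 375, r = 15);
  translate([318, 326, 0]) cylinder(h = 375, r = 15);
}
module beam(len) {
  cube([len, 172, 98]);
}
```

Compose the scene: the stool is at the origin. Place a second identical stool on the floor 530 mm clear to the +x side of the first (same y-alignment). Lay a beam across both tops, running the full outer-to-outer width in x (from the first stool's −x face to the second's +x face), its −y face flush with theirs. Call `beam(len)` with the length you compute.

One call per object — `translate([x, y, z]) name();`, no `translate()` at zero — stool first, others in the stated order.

stool();
translate([863, 0, 0]) stool();
translate([0, 0, 417]) beam(1196);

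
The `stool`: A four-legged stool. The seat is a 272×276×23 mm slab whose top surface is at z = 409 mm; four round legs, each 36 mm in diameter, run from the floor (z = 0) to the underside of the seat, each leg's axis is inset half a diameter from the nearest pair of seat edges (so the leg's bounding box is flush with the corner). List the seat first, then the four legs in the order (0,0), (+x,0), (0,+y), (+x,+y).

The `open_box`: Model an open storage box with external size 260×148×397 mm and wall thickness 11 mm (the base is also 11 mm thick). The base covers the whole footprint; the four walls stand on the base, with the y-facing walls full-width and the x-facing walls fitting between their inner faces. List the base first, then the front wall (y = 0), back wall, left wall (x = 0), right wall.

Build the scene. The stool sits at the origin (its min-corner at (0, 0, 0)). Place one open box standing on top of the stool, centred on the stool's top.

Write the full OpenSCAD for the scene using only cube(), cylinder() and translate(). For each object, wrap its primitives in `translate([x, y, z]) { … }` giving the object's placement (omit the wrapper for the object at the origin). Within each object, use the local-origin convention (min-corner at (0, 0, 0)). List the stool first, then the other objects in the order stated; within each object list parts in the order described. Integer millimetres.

translate([0, 0, 386]) cube([272, 276, 23]);
translate([18, 18, 0]) cylinder(h = 386, r = 18);
translate([254, 18, 0]) cylinder(h = 386, r = 18);
translate([18, 258, 0]) cylinder(h = 386, r = 18);
translate([254, 258, 0]) cylinder(h = 386, r = 18);
translate([6, 64, 409]) {
  cube([260, 148, 11]);
  translate([0, 0, 11]) cube([260, 11, 386]);
  translate([0, 137, 11]) cube([260, 11, 386]);
  translate([0, 11, 11]) cube([11, 126, 386]);
  translate([249, 11, 11]) cube([11, 126, 386]);
}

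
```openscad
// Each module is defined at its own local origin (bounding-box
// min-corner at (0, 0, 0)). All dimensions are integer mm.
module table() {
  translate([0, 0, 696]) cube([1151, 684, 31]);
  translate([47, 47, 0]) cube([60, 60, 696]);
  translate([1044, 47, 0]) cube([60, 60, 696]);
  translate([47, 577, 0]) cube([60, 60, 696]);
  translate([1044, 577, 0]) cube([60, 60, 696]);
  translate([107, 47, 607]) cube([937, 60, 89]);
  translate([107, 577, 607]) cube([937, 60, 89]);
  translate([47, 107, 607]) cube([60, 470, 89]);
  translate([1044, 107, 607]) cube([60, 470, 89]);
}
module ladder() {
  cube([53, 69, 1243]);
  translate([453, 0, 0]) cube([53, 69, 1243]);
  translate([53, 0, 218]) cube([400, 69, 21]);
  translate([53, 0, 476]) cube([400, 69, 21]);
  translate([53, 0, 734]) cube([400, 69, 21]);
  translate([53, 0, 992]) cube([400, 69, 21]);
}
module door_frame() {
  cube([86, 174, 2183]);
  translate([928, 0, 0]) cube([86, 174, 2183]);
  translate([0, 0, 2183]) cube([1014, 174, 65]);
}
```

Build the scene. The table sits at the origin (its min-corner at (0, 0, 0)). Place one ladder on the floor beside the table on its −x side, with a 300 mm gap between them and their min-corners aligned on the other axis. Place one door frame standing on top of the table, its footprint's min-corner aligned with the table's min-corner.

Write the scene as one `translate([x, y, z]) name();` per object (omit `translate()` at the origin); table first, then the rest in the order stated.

table();
translate([-806, 0, 0]) ladder();
translate([0, 0, 727]) door_frame();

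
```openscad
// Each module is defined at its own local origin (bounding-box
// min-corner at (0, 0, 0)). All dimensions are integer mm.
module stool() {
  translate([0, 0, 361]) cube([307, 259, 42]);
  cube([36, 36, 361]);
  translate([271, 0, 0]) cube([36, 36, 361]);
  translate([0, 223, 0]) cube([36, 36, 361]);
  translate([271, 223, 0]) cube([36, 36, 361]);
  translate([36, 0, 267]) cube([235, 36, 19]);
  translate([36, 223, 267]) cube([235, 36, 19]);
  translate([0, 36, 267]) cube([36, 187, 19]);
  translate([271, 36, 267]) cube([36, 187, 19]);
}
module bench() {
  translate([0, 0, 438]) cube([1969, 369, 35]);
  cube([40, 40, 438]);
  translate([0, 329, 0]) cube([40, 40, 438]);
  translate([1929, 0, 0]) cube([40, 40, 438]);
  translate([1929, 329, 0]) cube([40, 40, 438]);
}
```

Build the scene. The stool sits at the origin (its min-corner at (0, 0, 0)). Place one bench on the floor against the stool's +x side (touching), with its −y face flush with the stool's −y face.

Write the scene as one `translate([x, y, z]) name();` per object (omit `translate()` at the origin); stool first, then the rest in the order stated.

stool();
translate([307, 0, 0]) bench();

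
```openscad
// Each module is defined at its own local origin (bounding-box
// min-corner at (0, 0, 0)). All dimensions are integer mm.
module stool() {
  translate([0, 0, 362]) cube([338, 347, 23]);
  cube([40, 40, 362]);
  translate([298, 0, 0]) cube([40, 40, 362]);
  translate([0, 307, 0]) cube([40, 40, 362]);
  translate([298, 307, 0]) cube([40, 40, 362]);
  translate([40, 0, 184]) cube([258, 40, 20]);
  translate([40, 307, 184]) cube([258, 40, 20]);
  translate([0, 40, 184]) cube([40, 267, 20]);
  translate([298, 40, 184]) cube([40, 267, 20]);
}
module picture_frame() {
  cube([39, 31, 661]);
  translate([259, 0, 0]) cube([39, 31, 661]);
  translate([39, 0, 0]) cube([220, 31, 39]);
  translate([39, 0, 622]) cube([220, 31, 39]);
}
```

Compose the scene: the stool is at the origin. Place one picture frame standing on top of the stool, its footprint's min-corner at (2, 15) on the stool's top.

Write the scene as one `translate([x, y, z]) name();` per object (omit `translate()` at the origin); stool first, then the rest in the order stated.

stool();
translate([2, 15, 385]) picture_frame();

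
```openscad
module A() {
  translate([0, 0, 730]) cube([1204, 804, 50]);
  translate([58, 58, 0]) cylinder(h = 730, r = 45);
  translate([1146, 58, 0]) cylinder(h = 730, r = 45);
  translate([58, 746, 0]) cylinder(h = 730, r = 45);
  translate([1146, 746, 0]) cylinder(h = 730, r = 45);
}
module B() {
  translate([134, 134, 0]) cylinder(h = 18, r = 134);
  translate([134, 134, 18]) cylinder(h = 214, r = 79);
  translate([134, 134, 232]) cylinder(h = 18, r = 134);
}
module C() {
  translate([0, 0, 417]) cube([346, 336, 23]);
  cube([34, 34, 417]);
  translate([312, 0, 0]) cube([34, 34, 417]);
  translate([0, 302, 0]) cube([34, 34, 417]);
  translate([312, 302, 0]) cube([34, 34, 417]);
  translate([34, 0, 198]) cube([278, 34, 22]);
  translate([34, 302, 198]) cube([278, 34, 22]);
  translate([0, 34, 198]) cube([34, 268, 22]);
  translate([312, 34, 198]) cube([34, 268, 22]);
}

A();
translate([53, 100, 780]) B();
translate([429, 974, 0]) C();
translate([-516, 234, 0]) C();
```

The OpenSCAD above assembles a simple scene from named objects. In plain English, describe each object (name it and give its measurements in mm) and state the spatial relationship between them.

A is a rectangular dining table. The top is 1204×804×50 mm with its upper surface at z = 780 mm. It stands on four round legs of 90 mm diameter, each leg's bounding box inset 13 mm from the nearest pair of top edges, running from the floor to the underside of the top.

B is a spool: two coaxial disc flanges of radius 134 mm and thickness 18 mm, joined by a core cylinder of radius 79 mm and height 214 mm. The lower flange rests on z = 0 and the three cylinders share a vertical axis.

C is a four-legged stool. The seat is 346×336 mm, 23 mm thick, top at z = 440 mm. It stands on four square legs, each 34×34 mm in cross-section, from z = 0 to the seat underside, each flush with a corner of the seat. Four stretchers, 34 mm wide and 22 mm tall, connect adjacent legs with their undersides at z = 198 mm, each running between the inner faces of the legs it joins and aligned with the legs' outer faces on the other axis.

The spool is on top of the table. Two stools sit around the table at the +y, −x sides.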